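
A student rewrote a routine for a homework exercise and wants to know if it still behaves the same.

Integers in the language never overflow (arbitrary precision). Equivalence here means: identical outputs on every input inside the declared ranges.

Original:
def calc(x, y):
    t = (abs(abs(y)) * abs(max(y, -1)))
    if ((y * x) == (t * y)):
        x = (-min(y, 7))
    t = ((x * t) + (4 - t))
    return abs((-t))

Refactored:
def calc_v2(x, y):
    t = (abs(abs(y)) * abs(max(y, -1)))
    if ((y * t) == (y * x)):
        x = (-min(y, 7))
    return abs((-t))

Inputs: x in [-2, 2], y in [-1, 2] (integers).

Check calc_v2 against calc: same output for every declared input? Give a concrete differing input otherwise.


Not equivalent: x=-2, y=0 separates them (4 vs 0).
calc: t becomes 0; next ((y * x) == (t * y)) evaluates to true; next x becomes 0; next t becomes 4; next final value 4
calc_v2: t becomes 0; next ((y * t) == (y * x)) evaluates to true; next x becomes 0; next final value 0
verdict: not equivalent; witness: x=-2, y=0


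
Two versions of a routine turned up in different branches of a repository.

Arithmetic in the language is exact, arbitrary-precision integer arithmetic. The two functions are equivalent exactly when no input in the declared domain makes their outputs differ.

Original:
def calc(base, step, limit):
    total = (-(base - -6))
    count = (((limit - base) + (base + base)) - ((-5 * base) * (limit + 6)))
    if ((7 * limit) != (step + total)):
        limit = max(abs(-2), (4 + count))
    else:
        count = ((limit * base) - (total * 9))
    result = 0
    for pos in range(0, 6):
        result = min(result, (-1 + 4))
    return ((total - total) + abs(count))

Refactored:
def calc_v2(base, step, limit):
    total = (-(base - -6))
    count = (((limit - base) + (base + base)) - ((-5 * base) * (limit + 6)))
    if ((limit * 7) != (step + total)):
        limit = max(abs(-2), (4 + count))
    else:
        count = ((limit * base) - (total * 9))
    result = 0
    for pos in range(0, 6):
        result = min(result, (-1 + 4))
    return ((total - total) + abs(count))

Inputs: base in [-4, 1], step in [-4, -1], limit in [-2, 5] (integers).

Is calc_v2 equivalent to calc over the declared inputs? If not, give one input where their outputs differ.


Equivalent — the differences include same computation, different form, yet no declared input distinguishes the two.
As a probe, take base=0, step=-2, limit=4: calc runs total := -6 | count := 4 | ((7 * limit) != (step + total)): true | limit := 8 | result := 0 | iter pos=0: | result := 0 | iter pos=1: | result := 0 | iter pos=2: | result := 0 | iter pos=3: | result := 0 | iter pos=4: | result := 0 | iter pos=5: | result := 0 | result 4; calc_v2 runs total := -6 | count := 4 | ((limit * 7) != (step + total)): true | limit := 8 | result := 0 | iter pos=0: | result := 0 | iter pos=1: | result := 0 | iter pos=2: | result := 0 | iter pos=3: | result := 0 | iter pos=4: | result := 0 | iter pos=5: | result := 0 | result 4; both end at 4.
Sweeping the whole domain (192 inputs) finds no disagreement.
verdict: equivalent


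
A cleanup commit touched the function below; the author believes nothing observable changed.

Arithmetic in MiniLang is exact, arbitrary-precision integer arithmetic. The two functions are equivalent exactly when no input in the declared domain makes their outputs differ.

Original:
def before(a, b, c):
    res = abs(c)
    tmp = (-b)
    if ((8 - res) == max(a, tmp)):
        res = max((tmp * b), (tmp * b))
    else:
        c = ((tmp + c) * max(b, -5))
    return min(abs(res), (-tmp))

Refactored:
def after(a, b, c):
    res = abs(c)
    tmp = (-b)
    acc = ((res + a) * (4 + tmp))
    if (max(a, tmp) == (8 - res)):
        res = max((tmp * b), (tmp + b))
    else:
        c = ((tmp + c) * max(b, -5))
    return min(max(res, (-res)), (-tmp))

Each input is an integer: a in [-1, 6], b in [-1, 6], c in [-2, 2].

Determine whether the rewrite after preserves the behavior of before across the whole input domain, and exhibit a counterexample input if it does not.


Not equivalent: a=6, b=1, c=-2 separates them (1 vs 0).
before: res=2, then tmp=-1, then ((8 - res) == max(a, tmp)) is true, then res=-1, then returns 1
after: res=2, then tmp=-1, then acc=24, then (max(a, tmp) == (8 - res)) is true, then res=0, then returns 0
verdict: not equivalent; witness: a=6, b=1, c=-2


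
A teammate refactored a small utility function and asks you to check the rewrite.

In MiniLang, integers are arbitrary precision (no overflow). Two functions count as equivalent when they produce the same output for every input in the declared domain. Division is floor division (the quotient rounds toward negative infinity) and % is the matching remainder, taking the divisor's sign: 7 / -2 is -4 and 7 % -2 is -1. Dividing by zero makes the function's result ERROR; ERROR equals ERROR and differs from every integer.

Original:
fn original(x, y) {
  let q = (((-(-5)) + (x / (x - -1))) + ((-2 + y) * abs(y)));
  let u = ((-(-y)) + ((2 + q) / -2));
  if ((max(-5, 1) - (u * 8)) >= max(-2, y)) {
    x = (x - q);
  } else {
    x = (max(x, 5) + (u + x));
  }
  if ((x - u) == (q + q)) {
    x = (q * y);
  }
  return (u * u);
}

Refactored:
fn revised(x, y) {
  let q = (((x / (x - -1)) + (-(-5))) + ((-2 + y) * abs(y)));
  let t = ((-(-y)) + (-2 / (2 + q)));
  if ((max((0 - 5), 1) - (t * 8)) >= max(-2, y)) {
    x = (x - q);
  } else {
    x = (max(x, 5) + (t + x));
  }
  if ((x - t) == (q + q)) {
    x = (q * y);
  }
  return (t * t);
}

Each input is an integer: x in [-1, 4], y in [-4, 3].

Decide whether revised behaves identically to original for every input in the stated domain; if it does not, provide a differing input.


Input x=0, y=-3: 1 from original versus 9 from revised.
verdict: not equivalent; witness: x=0, y=-3


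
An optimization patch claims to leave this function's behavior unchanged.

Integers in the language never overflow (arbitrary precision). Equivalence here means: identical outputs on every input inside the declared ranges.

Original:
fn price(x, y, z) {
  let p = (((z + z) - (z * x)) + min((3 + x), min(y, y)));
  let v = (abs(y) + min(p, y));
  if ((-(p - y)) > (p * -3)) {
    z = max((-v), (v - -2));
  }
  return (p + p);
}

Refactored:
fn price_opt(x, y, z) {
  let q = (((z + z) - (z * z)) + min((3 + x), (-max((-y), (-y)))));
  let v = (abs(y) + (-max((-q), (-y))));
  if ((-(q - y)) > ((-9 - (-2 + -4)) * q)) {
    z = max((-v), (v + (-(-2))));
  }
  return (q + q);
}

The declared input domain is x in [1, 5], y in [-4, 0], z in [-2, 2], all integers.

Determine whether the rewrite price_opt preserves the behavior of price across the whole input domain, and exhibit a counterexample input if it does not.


Consider the input x=1, y=-4, z=-2.
price: p := -6 | v := -2 | ((-(p - y)) > (p * -3)): false | result -12
price_opt: q := -12 | v := -8 | ((-(q - y)) > ((-9 - (-2 + -4)) * q)): false | result -24
-12 against -24: the behavior changed.
verdict: not equivalent; witness: x=1, y=-4, z=-2


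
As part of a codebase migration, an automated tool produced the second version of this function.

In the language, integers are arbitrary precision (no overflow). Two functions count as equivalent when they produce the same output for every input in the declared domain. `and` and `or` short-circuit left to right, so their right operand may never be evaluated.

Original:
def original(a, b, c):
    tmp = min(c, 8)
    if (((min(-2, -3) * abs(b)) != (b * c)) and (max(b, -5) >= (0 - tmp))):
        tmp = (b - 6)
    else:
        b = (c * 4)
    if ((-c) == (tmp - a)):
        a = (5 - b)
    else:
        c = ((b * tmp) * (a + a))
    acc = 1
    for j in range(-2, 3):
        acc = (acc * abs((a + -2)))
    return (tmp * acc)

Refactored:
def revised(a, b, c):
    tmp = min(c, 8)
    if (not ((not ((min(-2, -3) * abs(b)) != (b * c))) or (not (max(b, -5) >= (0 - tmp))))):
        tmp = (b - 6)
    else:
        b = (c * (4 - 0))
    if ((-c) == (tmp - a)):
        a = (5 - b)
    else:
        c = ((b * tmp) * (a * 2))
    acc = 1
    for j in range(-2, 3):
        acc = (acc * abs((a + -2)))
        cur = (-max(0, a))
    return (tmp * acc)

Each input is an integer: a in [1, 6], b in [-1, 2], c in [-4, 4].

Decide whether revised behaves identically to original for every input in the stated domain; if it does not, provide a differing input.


This is a faithful refactor — boolean connective usage differs, arithmetic usage differs, local variable names differ, statement counts differ, constant usage differs, min/max/abs usage differs, but the computed results match everywhere.
Tracing a=2, b=-1, c=1: original: tmp becomes 1; next (((min(-2, -3) * abs(b)) != (b * c)) and (max(b, -5) >= (0 - tmp))) evaluates to true; next tmp becomes -7; next ((-c) == (tmp - a)) evaluates to false; next c becomes 28; next acc becomes 1; next at j=-2:; next acc becomes 0; next at j=-1:; next acc becomes 0; next at j=0:; next acc becomes 0; next at j=1:; next acc becomes 0; next at j=2:; next acc becomes 0; next final value 0 | revised: tmp becomes 1; next (not ((not ((min(-2, -3) * abs(b)) != (b * c))) or (not (max(b, -5) >= (0 - tmp))))) evaluates to true; next tmp becomes -7; next ((-c) == (tmp - a)) evaluates to false; next c becomes 28; next acc becomes 1; next at j=-2:; next acc becomes 0; next cur becomes -2; next at j=-1:; next acc becomes 0; next cur becomes -2; next at j=0:; next acc becomes 0; next cur becomes -2; next at j=1:; next acc becomes 0; next cur becomes -2; next at j=2:; next acc becomes 0; next cur becomes -2; next final value 0 — matching result 0.
Sweeping the whole domain (216 inputs) finds no disagreement.
verdict: equivalent


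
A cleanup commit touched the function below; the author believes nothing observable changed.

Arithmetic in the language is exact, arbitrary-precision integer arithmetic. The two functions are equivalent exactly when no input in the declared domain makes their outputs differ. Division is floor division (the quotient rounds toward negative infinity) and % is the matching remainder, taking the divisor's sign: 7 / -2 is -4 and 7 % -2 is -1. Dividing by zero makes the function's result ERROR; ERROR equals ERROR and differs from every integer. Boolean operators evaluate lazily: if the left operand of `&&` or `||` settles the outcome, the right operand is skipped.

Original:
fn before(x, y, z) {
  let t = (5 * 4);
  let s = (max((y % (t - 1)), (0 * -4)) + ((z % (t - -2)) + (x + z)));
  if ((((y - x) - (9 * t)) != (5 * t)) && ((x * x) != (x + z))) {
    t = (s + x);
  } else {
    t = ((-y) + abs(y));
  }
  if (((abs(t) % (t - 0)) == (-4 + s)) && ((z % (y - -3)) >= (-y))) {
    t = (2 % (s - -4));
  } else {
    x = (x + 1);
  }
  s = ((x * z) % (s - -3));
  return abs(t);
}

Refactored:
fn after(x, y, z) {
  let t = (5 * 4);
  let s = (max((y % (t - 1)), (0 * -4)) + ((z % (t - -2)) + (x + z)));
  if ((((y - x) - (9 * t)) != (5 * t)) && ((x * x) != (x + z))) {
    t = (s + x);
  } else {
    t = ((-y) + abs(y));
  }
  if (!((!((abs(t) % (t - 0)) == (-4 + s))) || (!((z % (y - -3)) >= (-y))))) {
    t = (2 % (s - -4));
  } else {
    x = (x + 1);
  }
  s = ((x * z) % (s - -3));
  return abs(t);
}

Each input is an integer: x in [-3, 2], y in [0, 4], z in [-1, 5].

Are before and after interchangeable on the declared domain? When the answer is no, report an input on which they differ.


The two are interchangeable: boolean connective usage differs, and every declared input agrees.
One worked example (x=-3, y=4, z=2) — before: t becomes 20; next s becomes 5; next ((((y - x) - (9 * t)) != (5 * t)) && ((x * x) != (x + z))) evaluates to true; next t becomes 2; next (((abs(t) % (t - 0)) == (-4 + s)) && ((z % (y - -3)) >= (-y))) evaluates to false; next x becomes -2; next s becomes 4; next final value 2; after: t becomes 20; next s becomes 5; next ((((y - x) - (9 * t)) != (5 * t)) && ((x * x) != (x + z))) evaluates to true; next t becomes 2; next (!((!((abs(t) % (t - 0)) == (-4 + s))) || (!((z % (y - -3)) >= (-y))))) evaluates to false; next x becomes -2; next s becomes 4; next final value 2; agreement on 2.
Sweeping the whole domain (210 inputs) finds no disagreement.
verdict: equivalent


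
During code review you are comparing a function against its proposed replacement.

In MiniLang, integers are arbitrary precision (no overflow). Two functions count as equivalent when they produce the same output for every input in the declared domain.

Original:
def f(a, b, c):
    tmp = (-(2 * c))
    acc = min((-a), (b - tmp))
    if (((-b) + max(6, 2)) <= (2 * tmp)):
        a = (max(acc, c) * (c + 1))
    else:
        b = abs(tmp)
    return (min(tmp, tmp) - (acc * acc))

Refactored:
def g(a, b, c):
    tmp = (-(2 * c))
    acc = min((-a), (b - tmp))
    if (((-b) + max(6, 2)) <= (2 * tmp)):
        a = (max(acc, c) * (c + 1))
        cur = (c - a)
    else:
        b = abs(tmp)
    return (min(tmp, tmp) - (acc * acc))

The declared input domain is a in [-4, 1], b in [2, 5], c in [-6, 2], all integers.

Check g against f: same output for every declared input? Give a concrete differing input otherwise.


This is a faithful refactor — local variable names differ; also arithmetic usage differs; also statement counts differ, but the computed results match everywhere.
One worked example (a=-4, b=3, c=-2) — f: tmp=4, then acc=-1, then (((-b) + max(6, 2)) <= (2 * tmp)) is true, then a=1, then returns 3; g: tmp=4, then acc=-1, then (((-b) + max(6, 2)) <= (2 * tmp)) is true, then a=1, then cur=-3, then returns 3; agreement on 3.
An exhaustive pass over the 216 declared inputs shows identical outputs.
verdict: equivalent


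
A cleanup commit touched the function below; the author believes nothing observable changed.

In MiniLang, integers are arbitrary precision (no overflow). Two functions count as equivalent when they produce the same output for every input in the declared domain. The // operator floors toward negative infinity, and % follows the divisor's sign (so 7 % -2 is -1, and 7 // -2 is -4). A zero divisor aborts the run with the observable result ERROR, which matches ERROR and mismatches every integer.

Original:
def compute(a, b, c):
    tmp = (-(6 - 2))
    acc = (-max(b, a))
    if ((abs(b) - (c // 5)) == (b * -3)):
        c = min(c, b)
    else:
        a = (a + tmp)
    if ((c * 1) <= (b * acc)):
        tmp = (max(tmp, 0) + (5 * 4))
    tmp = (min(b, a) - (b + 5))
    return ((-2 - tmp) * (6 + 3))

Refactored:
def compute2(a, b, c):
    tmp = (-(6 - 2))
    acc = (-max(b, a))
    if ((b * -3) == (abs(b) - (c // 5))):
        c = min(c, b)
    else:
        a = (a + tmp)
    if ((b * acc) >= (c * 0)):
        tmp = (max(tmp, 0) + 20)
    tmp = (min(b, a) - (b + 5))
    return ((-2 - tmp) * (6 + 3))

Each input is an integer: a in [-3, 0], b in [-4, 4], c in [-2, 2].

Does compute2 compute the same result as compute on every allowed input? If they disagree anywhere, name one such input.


Equivalent. The one real change (`1` became `0`) has no effect anywhere in the declared ranges.
Every one of the 180 inputs gives matching results.
Spot check at a=-3, b=2, c=0 — compute: tmp becomes -4; next acc becomes -2; next ((abs(b) - (c // 5)) == (b * -3)) evaluates to false; next a becomes -7; next ((c * 1) <= (b * acc)) evaluates to false; next tmp becomes -14; next final value 108. compute2: tmp becomes -4; next acc becomes -2; next ((b * -3) == (abs(b) - (c // 5))) evaluates to false; next a becomes -7; next ((b * acc) >= (c * 0)) evaluates to false; next tmp becomes -14; next final value 108. Both give 108.
verdict: equivalent


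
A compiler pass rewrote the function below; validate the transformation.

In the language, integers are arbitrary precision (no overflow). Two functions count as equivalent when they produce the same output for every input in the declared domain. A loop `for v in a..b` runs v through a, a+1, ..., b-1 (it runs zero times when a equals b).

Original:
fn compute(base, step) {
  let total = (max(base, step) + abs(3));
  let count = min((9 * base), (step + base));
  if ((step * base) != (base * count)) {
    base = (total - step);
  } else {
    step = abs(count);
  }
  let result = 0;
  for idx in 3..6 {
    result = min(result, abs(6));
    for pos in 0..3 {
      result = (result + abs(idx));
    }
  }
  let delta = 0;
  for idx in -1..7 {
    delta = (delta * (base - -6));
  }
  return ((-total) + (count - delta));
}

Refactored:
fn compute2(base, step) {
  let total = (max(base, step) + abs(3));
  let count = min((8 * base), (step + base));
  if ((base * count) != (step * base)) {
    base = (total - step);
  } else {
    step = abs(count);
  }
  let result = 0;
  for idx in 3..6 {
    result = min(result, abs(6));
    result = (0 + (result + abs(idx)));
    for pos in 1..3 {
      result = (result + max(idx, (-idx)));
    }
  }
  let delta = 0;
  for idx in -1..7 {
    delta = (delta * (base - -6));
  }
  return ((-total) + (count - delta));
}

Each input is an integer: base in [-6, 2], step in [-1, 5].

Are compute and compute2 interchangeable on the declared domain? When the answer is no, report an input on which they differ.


Evaluate both at base=-6, step=-1.
compute: total = 2; count = -54; ((step * base) != (base * count)) -> true; base = 3; result = 0; [idx=3]; result = 0; [pos=0]; result = 3; [pos=1]; result = 6; [pos=2]; result = 9; [idx=4]; result = 6; [pos=0]; result = 10; [pos=1]; result = 14; [pos=2]; result = 18; [idx=5]; result = 6; [pos=0]; result = 11; [pos=1]; result = 16; [pos=2]; result = 21; delta = 0; [idx=-1]; delta = 0; [idx=0]; delta = 0; [idx=1]; delta = 0; [idx=2]; delta = 0; [idx=3]; delta = 0; [idx=4]; delta = 0; [idx=5]; delta = 0; [idx=6]; delta = 0; return -56
compute2: total = 2; count = -48; ((base * count) != (step * base)) -> true; base = 3; result = 0; [idx=3]; result = 0; result = 3; [pos=1]; result = 6; [pos=2]; result = 9; [idx=4]; result = 6; result = 10; [pos=1]; result = 14; [pos=2]; result = 18; [idx=5]; result = 6; result = 11; [pos=1]; result = 16; [pos=2]; result = 21; delta = 0; [idx=-1]; delta = 0; [idx=0]; delta = 0; [idx=1]; delta = 0; [idx=2]; delta = 0; [idx=3]; delta = 0; [idx=4]; delta = 0; [idx=5]; delta = 0; [idx=6]; delta = 0; return -50
-56 vs -50 — the two versions disagree here.
verdict: not equivalent; witness: base=-6, step=-1


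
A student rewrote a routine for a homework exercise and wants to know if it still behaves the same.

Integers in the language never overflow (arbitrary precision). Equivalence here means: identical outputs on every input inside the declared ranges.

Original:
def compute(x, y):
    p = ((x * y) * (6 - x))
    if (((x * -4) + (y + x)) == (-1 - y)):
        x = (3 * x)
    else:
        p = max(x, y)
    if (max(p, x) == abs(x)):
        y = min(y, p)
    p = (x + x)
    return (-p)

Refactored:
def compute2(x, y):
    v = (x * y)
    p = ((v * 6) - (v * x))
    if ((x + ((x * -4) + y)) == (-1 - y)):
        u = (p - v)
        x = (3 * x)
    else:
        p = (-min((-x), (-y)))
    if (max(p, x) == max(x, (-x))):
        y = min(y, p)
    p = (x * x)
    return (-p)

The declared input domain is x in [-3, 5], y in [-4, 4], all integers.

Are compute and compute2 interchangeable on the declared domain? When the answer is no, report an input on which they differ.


Run the pair on x=-3, y=-4.
compute: p = 108; (((x * -4) + (y + x)) == (-1 - y)) -> false; p = -3; (max(p, x) == abs(x)) -> false; p = -6; return 6
compute2: v = 12; p = 108; ((x + ((x * -4) + y)) == (-1 - y)) -> false; p = -3; (max(p, x) == max(x, (-x))) -> false; p = 9; return -9
6 vs -9 — the two versions disagree here.
verdict: not equivalent; witness: x=-3, y=-4


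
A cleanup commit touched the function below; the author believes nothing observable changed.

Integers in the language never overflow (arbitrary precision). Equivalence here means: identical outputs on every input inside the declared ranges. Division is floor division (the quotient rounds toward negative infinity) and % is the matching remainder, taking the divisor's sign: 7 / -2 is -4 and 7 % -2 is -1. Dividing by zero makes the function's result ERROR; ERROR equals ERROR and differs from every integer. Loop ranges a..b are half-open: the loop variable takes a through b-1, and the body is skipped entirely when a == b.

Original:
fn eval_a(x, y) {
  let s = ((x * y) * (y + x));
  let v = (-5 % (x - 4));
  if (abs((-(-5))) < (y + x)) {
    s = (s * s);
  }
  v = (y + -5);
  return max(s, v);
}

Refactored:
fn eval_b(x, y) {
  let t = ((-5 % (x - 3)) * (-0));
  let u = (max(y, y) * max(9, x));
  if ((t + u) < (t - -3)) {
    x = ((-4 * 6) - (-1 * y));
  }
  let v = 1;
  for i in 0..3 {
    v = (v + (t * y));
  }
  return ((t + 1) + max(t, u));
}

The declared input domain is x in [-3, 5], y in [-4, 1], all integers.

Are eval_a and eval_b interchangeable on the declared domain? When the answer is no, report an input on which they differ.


Try x=-3, y=-4.
eval_a: s becomes -84; next v becomes -5; next (abs((-(-5))) < (y + x)) evaluates to false; next v becomes -9; next final value -9
eval_b: t becomes 0; next u becomes -36; next ((t + u) < (t - -3)) evaluates to true; next x becomes -28; next v becomes 1; next at i=0:; next v becomes 1; next at i=1:; next v becomes 1; next at i=2:; next v becomes 1; next final value 1
-9 != 1, so the rewrite changes behavior.
verdict: not equivalent; witness: x=-3, y=-4


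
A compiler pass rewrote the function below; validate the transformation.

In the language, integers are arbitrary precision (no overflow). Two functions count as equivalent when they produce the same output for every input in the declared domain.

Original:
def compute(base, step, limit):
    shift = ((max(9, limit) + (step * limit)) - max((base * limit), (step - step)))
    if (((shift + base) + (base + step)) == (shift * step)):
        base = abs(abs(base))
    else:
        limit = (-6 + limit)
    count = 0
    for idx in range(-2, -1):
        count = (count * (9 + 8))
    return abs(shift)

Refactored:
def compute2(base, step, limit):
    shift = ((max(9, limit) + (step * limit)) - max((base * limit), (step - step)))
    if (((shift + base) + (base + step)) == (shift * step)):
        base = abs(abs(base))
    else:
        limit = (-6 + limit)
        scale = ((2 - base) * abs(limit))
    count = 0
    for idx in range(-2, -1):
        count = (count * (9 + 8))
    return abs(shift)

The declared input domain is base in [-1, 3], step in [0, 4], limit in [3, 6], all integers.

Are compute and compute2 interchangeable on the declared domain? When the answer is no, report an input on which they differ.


Changes here: constant usage differs; local variable names differ; statement counts differ; arithmetic usage differs; min/max/abs usage differs; the full 100-point sweep finds no disagreement.
verdict: equivalent


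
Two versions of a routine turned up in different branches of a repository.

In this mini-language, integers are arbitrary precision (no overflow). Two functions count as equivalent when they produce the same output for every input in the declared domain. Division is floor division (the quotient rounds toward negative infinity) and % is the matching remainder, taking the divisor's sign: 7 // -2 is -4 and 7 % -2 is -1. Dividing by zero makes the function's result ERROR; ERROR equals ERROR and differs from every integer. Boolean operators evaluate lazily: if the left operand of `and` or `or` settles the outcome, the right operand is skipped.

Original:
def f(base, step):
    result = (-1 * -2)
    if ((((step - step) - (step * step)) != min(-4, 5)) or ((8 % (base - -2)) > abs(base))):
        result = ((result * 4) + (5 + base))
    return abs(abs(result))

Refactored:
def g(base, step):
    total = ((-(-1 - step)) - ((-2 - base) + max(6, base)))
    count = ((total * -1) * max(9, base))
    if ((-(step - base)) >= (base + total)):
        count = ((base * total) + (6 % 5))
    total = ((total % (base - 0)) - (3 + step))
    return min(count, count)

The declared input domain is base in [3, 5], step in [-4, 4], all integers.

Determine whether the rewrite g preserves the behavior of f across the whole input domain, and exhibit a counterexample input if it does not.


Run the pair on base=3, step=-4.
f: result = 2; ((((step - step) - (step * step)) != min(-4, 5)) or ((8 % (base - -2)) > abs(base))) -> true; result = 16; return 16
g: total = -4; count = 36; ((-(step - base)) >= (base + total)) -> true; count = -11; total = 3; return -11
16 vs -11 — the two versions disagree here.
verdict: not equivalent; witness: base=3, step=-4


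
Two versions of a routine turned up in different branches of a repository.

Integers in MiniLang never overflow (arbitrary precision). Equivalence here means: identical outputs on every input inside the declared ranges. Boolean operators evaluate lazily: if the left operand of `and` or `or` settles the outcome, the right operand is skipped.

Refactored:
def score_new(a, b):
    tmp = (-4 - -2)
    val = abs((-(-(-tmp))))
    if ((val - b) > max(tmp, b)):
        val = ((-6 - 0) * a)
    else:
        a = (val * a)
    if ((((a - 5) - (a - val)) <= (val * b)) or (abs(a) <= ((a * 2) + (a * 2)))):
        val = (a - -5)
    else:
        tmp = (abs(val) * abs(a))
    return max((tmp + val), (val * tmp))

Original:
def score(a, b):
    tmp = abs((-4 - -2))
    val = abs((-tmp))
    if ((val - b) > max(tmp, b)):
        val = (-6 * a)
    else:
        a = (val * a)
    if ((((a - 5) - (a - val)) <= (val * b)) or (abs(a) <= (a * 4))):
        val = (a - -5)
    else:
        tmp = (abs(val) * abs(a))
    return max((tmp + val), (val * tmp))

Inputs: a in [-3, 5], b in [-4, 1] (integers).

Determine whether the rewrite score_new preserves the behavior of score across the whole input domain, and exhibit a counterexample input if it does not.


Run the pair on a=-3, b=0.
score: tmp := 2 | val := 2 | ((val - b) > max(tmp, b)): false | a := -6 | ((((a - 5) - (a - val)) <= (val * b)) or (abs(a) <= (a * 4))): true | val := -1 | result 1
score_new: tmp := -2 | val := 2 | ((val - b) > max(tmp, b)): true | val := 18 | ((((a - 5) - (a - val)) <= (val * b)) or (abs(a) <= ((a * 2) + (a * 2)))): false | tmp := 54 | result 972
1 vs 972 — the two versions disagree here.
verdict: not equivalent; witness: a=-3, b=0


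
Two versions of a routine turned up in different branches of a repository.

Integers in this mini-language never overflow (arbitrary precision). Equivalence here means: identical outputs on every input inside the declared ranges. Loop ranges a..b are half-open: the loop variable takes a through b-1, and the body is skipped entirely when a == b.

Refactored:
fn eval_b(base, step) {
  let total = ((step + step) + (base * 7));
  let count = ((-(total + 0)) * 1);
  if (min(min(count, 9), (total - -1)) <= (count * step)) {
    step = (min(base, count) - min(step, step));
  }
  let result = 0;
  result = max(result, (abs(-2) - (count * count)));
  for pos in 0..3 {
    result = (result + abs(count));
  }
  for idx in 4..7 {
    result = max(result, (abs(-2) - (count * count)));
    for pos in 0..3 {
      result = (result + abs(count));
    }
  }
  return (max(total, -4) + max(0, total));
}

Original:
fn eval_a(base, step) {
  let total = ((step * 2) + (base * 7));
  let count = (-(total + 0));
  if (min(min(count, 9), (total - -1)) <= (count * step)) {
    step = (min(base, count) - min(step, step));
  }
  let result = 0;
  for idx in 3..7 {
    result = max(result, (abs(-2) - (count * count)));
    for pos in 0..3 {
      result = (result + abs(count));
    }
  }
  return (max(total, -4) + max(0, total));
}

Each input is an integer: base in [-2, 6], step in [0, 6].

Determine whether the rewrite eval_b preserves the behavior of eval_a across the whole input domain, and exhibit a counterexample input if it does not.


Behavior is preserved: although min/max/abs usage differs, statement counts differ, arithmetic usage differs, constant usage differs, loop structure differs, the outputs never diverge.
Spot check at base=-1, step=2 — eval_a: total becomes -3; next count becomes 3; next (min(min(count, 9), (total - -1)) <= (count * step)) evaluates to true; next step becomes -3; next result becomes 0; next at idx=3:; next result becomes 0; next at pos=0:; next result becomes 3; next at pos=1:; next result becomes 6; next at pos=2:; next result becomes 9; next at idx=4:; next result becomes 9; next at pos=0:; next result becomes 12; next at pos=1:; next result becomes 15; next at pos=2:; next result becomes 18; next at idx=5:; next result becomes 18; next at pos=0:; next result becomes 21; next at pos=1:; next result becomes 24; next at pos=2:; next result becomes 27; next at idx=6:; next result becomes 27; next at pos=0:; next result becomes 30; next at pos=1:; next result becomes 33; next at pos=2:; next result becomes 36; next final value -3. eval_b: total becomes -3; next count becomes 3; next (min(min(count, 9), (total - -1)) <= (count * step)) evaluates to true; next step becomes -3; next result becomes 0; next result becomes 0; next at pos=0:; next result becomes 3; next at pos=1:; next result becomes 6; next at pos=2:; next result becomes 9; next at idx=4:; next result becomes 9; next at pos=0:; next result becomes 12; next at pos=1:; next result becomes 15; next at pos=2:; next result becomes 18; next at idx=5:; next result becomes 18; next at pos=0:; next result becomes 21; next at pos=1:; next result becomes 24; next at pos=2:; next result becomes 27; next at idx=6:; next result becomes 27; next at pos=0:; next result becomes 30; next at pos=1:; next result becomes 33; next at pos=2:; next result becomes 36; next final value -3. Both give -3.
Across all 63 domain points the two functions coincide.
verdict: equivalent


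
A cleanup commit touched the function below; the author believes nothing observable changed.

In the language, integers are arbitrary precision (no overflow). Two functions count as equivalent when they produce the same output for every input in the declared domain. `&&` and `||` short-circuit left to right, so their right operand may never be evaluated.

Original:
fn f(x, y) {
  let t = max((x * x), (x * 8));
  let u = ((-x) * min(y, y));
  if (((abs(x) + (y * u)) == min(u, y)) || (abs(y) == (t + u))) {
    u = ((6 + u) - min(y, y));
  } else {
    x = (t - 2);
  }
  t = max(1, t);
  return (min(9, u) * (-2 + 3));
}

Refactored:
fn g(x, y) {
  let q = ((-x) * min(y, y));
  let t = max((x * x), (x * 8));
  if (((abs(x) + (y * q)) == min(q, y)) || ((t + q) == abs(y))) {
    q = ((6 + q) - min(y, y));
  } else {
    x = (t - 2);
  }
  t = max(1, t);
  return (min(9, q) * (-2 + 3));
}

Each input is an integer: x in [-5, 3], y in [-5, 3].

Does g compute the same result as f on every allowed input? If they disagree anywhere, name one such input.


Changes here: local variable names differ; the full 81-point sweep finds no disagreement.
verdict: equivalent


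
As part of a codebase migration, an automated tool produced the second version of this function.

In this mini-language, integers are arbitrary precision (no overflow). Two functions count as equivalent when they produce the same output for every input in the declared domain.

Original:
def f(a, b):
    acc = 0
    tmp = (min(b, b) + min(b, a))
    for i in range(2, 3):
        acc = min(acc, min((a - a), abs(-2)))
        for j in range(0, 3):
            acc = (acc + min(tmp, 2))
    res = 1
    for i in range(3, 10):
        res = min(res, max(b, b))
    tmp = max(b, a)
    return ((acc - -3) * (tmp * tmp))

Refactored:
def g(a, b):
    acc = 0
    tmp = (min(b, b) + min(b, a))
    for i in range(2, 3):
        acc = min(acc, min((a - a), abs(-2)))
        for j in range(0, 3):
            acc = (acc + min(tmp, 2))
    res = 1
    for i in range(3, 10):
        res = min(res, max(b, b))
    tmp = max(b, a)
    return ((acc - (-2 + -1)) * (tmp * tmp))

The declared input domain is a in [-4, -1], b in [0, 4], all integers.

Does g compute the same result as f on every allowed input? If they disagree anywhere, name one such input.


Equivalent — the differences include arithmetic usage differs, constant usage differs, yet no declared input distinguishes the two.
As a probe, take a=-4, b=4: f runs acc = 0; tmp = 0; [i=2]; acc = 0; [j=0]; acc = 0; [j=1]; acc = 0; [j=2]; acc = 0; res = 1; [i=3]; res = 1; [i=4]; res = 1; [i=5]; res = 1; [i=6]; res = 1; [i=7]; res = 1; [i=8]; res = 1; [i=9]; res = 1; tmp = 4; return 48; g runs acc = 0; tmp = 0; [i=2]; acc = 0; [j=0]; acc = 0; [j=1]; acc = 0; [j=2]; acc = 0; res = 1; [i=3]; res = 1; [i=4]; res = 1; [i=5]; res = 1; [i=6]; res = 1; [i=7]; res = 1; [i=8]; res = 1; [i=9]; res = 1; tmp = 4; return 48; both end at 48.
Sweeping the whole domain (20 inputs) finds no disagreement.
verdict: equivalent


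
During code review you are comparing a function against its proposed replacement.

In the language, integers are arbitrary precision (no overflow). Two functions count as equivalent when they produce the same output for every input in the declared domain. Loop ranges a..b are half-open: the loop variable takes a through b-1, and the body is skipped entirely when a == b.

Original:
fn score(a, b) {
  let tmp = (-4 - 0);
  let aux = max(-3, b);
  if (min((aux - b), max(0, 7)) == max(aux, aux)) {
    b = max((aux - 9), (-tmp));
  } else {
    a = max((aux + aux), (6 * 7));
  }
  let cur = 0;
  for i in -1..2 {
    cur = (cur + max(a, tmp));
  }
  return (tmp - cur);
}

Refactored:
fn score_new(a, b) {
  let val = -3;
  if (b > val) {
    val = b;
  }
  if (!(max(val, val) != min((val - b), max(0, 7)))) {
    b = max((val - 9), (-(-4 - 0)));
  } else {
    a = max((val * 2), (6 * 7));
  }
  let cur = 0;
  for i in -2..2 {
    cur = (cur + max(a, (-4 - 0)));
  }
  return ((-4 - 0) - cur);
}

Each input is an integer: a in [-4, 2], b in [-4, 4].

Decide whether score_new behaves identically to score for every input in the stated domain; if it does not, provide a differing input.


Consider the input a=-4, b=-4.
score: tmp = -4; aux = -3; (min((aux - b), max(0, 7)) == max(aux, aux)) -> false; a = 42; cur = 0; [i=-1]; cur = 42; [i=0]; cur = 84; [i=1]; cur = 126; return -130
score_new: val = -3; (b > val) -> false; (!(max(val, val) != min((val - b), max(0, 7)))) -> false; a = 42; cur = 0; [i=-2]; cur = 42; [i=-1]; cur = 84; [i=0]; cur = 126; [i=1]; cur = 168; return -172
-130 against -172: the behavior changed.
verdict: not equivalent; witness: a=-4, b=-4


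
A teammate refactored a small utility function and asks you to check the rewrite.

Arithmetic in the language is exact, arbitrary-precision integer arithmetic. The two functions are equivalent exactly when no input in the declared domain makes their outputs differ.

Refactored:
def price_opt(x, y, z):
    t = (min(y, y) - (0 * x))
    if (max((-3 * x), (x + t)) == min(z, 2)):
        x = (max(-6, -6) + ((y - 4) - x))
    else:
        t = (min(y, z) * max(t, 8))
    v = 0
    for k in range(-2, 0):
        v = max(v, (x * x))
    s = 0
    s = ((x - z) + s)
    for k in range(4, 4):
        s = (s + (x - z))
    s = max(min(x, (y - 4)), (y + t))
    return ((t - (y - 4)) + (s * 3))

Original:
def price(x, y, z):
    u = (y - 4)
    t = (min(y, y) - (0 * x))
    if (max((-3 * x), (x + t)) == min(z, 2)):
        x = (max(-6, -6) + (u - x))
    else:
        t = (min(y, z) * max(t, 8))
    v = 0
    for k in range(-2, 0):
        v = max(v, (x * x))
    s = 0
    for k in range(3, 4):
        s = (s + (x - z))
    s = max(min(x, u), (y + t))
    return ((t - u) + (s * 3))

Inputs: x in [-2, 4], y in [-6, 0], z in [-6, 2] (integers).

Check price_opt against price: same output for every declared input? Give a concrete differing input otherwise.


Equivalent — the differences include local variable names differ; arithmetic usage differs; constant usage differs; loop structure differs, yet no declared input distinguishes the two.
As a probe, take x=1, y=-1, z=-6: price runs u := -5 | t := -1 | (max((-3 * x), (x + t)) == min(z, 2)): false | t := -48 | v := 0 | iter k=-2: | v := 1 | iter k=-1: | v := 1 | s := 0 | iter k=3: | s := 7 | s := -5 | result -58; price_opt runs t := -1 | (max((-3 * x), (x + t)) == min(z, 2)): false | t := -48 | v := 0 | iter k=-2: | v := 1 | iter k=-1: | v := 1 | s := 0 | s := 7 | loop over k: empty range | s := -5 | result -58; both end at -58.
Checked all 441 inputs in the declared domain: the outputs agree on every one.
verdict: equivalent


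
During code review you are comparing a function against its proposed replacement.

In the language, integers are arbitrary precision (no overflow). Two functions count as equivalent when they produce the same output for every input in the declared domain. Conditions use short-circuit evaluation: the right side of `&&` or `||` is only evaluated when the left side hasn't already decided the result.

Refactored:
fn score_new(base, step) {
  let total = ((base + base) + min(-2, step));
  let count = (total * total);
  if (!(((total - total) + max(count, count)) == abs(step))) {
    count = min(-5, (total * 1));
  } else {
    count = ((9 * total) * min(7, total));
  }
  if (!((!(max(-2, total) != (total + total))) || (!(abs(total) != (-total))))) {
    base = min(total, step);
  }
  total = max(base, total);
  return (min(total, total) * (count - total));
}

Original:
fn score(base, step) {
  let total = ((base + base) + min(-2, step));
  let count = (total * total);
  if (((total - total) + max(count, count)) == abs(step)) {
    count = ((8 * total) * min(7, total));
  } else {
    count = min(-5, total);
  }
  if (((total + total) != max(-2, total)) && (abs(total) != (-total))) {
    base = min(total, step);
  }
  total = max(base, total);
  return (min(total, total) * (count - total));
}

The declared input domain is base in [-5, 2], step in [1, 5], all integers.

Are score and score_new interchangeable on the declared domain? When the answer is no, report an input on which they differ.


There is a counterexample at base=2, step=4: 60 on one side, 68 on the other.
score: total=2, then count=4, then (((total - total) + max(count, count)) == abs(step)) is true, then count=32, then (((total + total) != max(-2, total)) && (abs(total) != (-total))) is true, then base=2, then total=2, then returns 60
score_new: total=2, then count=4, then (!(((total - total) + max(count, count)) == abs(step))) is false, then count=36, then (!((!(max(-2, total) != (total + total))) || (!(abs(total) != (-total))))) is true, then base=2, then total=2, then returns 68
verdict: not equivalent; witness: base=2, step=4


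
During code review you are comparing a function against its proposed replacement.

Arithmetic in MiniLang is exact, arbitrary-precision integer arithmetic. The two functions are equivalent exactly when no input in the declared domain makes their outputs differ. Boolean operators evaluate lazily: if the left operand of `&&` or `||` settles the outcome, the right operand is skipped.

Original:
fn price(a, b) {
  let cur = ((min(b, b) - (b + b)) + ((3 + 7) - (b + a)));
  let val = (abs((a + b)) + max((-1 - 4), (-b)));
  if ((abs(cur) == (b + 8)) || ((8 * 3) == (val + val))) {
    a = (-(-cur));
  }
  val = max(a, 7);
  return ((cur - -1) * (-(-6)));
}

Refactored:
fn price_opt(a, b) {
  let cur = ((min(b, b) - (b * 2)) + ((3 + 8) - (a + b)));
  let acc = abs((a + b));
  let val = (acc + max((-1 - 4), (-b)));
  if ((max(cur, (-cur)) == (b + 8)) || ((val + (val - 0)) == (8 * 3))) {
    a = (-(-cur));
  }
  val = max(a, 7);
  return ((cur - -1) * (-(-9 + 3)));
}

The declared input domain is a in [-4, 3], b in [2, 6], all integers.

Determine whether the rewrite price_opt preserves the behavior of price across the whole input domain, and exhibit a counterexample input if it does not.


Not equivalent: a=-4, b=2 separates them (66 vs 72).
price: cur becomes 10; next val becomes 0; next ((abs(cur) == (b + 8)) || ((8 * 3) == (val + val))) evaluates to true; next a becomes 10; next val becomes 10; next final value 66
price_opt: cur becomes 11; next acc becomes 2; next val becomes 0; next ((max(cur, (-cur)) == (b + 8)) || ((val + (val - 0)) == (8 * 3))) evaluates to false; next val becomes 7; next final value 72
verdict: not equivalent; witness: a=-4, b=2


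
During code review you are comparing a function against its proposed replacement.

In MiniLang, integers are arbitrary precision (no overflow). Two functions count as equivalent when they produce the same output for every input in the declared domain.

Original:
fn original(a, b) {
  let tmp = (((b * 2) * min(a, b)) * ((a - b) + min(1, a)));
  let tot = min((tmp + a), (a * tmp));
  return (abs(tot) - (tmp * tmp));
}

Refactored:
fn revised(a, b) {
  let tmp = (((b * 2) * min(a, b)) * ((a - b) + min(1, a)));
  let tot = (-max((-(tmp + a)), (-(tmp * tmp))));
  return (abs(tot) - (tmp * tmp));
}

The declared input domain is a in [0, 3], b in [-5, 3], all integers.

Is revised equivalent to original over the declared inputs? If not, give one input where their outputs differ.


Not equivalent: a=0, b=-5 separates them (-62500 vs -62250).
original: tmp becomes 250; next tot becomes 0; next final value -62500
revised: tmp becomes 250; next tot becomes 250; next final value -62250
verdict: not equivalent; witness: a=0, b=-5
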